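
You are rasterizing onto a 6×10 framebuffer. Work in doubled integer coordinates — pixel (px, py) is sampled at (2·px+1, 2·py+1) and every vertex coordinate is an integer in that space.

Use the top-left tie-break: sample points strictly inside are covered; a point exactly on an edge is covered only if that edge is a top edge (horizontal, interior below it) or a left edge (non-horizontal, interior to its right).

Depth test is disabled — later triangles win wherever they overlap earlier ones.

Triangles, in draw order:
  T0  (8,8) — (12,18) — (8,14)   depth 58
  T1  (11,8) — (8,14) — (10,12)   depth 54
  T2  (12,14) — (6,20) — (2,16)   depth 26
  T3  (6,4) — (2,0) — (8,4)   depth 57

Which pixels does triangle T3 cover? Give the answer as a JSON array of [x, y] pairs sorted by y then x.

T0:
  2·area = 24
  edge (8, 8)→(12, 18): d=(4,10) right/bottom  bias=-1
  edge (12, 18)→(8, 14): d=(-4,-4) top-left  bias=+0
  edge (8, 14)→(8, 8): d=(0,-6) top-left  bias=+0
    (0,3)@(1, 7): e=[66,0,-42] → ·  [on edge]
    (1,4)@(3, 9): e=[54,0,-30] → ·  [on edge]
    (2,5)@(5, 11): e=[42,0,-18] → ·  [on edge]
    (4,5)@(9, 11): e=[2,16,6] → #
    (5,5)@(11, 11): e=[-18,24,18] → ·
    (3,6)@(7, 13): e=[30,0,-6] → ·  [on edge]
    (4,6)@(9, 13): e=[10,8,6] → #
    (5,6)@(11, 13): e=[-10,16,18] → ·
    (4,7)@(9, 15): e=[18,0,6] → #  [on edge]
    (5,7)@(11, 15): e=[-2,8,18] → ·
    (4,8)@(9, 17): e=[26,-8,6] → ·
    (5,8)@(11, 17): e=[6,0,18] → #  [on edge]
  covered (4 px):
    · · · · · ·
    · · · · · ·
    · · · · · ·
    · · · · · ·
    · · · · · ·
    · · · · # ·
    · · · · # ·
    · · · · # ·
    · · · · · #
    · · · · · ·
T1:
  2·area = 6  (B↔C swapped to make it positive)
  edge (11, 8)→(10, 12): d=(-1,4) right/bottom  bias=-1
  edge (10, 12)→(8, 14): d=(-2,2) right/bottom  bias=-1
  edge (8, 14)→(11, 8): d=(3,-6) top-left  bias=+0
    (5,5)@(11, 11): e=[-3,0,9] → ·  [on edge]
    (4,6)@(9, 13): e=[3,0,3] → ·  [on edge]
    (3,7)@(7, 15): e=[9,0,-3] → ·  [on edge]
    (2,8)@(5, 17): e=[15,0,-9] → ·  [on edge]
    (1,9)@(3, 19): e=[21,0,-15] → ·  [on edge]
  covered (0 px):
    · · · · · ·
    · · · · · ·
    · · · · · ·
    · · · · · ·
    · · · · · ·
    · · · · · ·
    · · · · · ·
    · · · · · ·
    · · · · · ·
    · · · · · ·
T2:
  2·area = 48
  edge (12, 14)→(6, 20): d=(-6,6) right/bottom  bias=-1
  edge (6, 20)→(2, 16): d=(-4,-4) top-left  bias=+0
  edge (2, 16)→(12, 14): d=(10,-2) top-left  bias=+0
    (0,7)@(1, 15): e=[60,0,-12] → ·  [on edge]
    (3,7)@(7, 15): e=[24,24,0] → #  [on edge]
    (4,7)@(9, 15): e=[12,32,4] → #
    (5,7)@(11, 15): e=[0,40,8] → ·  [on edge]
    (1,8)@(3, 17): e=[36,0,12] → #  [on edge]
    (2,8)@(5, 17): e=[24,8,16] → #
    (4,8)@(9, 17): e=[0,24,24] → ·  [on edge]
    (1,9)@(3, 19): e=[24,-8,32] → ·
    (2,9)@(5, 19): e=[12,0,36] → #  [on edge]
    (3,9)@(7, 19): e=[0,8,40] → ·  [on edge]
  covered (6 px):
    · · · · · ·
    · · · · · ·
    · · · · · ·
    · · · · · ·
    · · · · · ·
    · · · · · ·
    · · · · · ·
    · · · # # ·
    · # # # · ·
    · · # · · ·
T3:
  2·area = 8
  edge (6, 4)→(2, 0): d=(-4,-4) top-left  bias=+0
  edge (2, 0)→(8, 4): d=(6,4) right/bottom  bias=-1
  edge (8, 4)→(6, 4): d=(-2,0) right/bottom  bias=-1
    (1,0)@(3, 1): e=[0,2,6] → #  [on edge]
    (2,0)@(5, 1): e=[8,-6,6] → ·
    (1,1)@(3, 3): e=[-8,14,2] → ·
    (2,1)@(5, 3): e=[0,6,2] → #  [on edge]
    (3,1)@(7, 3): e=[8,-2,2] → ·
    (2,2)@(5, 5): e=[-8,18,-2] → ·
    (3,2)@(7, 5): e=[0,10,-2] → ·  [on edge]
    (4,3)@(9, 7): e=[0,14,-6] → ·  [on edge]
    (5,4)@(11, 9): e=[0,18,-10] → ·  [on edge]
  covered (2 px):
    · # · · · ·
    · · # · · ·
    · · · · · ·
    · · · · · ·
    · · · · · ·
    · · · · · ·
    · · · · · ·
    · · · · · ·
    · · · · · ·
    · · · · · ·

Result: [[1,0],[2,1]]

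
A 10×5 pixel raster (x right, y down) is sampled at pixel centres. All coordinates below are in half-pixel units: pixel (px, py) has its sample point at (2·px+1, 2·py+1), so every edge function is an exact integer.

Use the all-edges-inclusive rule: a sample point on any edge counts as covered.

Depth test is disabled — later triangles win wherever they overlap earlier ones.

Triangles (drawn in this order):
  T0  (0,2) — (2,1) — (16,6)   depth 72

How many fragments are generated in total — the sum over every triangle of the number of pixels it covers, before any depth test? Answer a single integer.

T0:
  2·area = 24
  edge (0, 2)→(2, 1): d=(2,-1) inclusive
  edge (2, 1)→(16, 6): d=(14,5) inclusive
  edge (16, 6)→(0, 2): d=(-16,-4) inclusive
    (2,1)@(5, 3): e=[7,13,4] → #
    (3,1)@(7, 3): e=[9,3,12] → #
    (4,1)@(9, 3): e=[11,-7,20] → ·
    (2,2)@(5, 5): e=[11,41,-28] → ·
    (3,2)@(7, 5): e=[13,31,-20] → ·
    (6,2)@(13, 5): e=[19,1,4] → #
    (7,2)@(15, 5): e=[21,-9,12] → ·
    (6,3)@(13, 7): e=[23,29,-28] → ·
  covered (3 px):
    · · · · · · · · · ·
    · · # # · · · · · ·
    · · · · · · # · · ·
    · · · · · · · · · ·
    · · · · · · · · · ·

Answer: 3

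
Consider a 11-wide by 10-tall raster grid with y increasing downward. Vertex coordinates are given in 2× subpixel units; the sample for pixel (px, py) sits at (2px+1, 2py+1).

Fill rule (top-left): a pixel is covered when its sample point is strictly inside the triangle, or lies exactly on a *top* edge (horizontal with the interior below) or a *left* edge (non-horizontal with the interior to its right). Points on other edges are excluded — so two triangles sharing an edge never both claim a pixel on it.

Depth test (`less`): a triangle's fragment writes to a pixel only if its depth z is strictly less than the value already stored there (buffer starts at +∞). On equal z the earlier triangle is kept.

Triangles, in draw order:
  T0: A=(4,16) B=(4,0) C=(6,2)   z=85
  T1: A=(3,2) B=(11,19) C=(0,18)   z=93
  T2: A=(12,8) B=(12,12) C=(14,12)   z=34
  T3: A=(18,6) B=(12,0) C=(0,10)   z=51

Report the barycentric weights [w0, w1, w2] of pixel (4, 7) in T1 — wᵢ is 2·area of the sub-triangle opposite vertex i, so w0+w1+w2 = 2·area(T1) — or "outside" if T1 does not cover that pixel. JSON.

T0:
  2·area = 32
  edge (4, 16)→(4, 0): d=(0,-16) top-left  bias=+0
  edge (4, 0)→(6, 2): d=(2,2) right/bottom  bias=-1
  edge (6, 2)→(4, 16): d=(-2,14) right/bottom  bias=-1
    (2,0)@(5, 1): e=[16,0,16] → ·  [on edge]
    (2,1)@(5, 3): e=[16,4,12] → █
    (3,1)@(7, 3): e=[48,0,-16] → ·  [on edge]
    (2,2)@(5, 5): e=[16,8,8] → █
    (3,2)@(7, 5): e=[48,4,-20] → ·
    (4,2)@(9, 5): e=[80,0,-48] → ·  [on edge]
    (2,3)@(5, 7): e=[16,12,4] → █
    (3,3)@(7, 7): e=[48,8,-24] → ·
    (5,3)@(11, 7): e=[112,0,-80] → ·  [on edge]
    (2,4)@(5, 9): e=[16,16,0] → ·  [on edge]
    (6,4)@(13, 9): e=[144,0,-112] → ·  [on edge]
    (7,5)@(15, 11): e=[176,0,-144] → ·  [on edge]
    (8,6)@(17, 13): e=[208,0,-176] → ·  [on edge]
    (9,7)@(19, 15): e=[240,0,-208] → ·  [on edge]
    (10,8)@(21, 17): e=[272,0,-240] → ·  [on edge]
  covered (3 px):
    · · · · · · · · · · ·
    · · █ · · · · · · · ·
    · · █ · · · · · · · ·
    · · █ · · · · · · · ·
    · · · · · · · · · · ·
    · · · · · · · · · · ·
    · · · · · · · · · · ·
    · · · · · · · · · · ·
    · · · · · · · · · · ·
    · · · · · · · · · · ·
T1:
  2·area = 179
  edge (3, 2)→(11, 19): d=(8,17) right/bottom  bias=-1
  edge (11, 19)→(0, 18): d=(-11,-1) top-left  bias=+0
  edge (0, 18)→(3, 2): d=(3,-16) top-left  bias=+0
    (1,1)@(3, 3): e=[8,168,3] → █
    (2,1)@(5, 3): e=[-26,170,35] → ·
    (1,2)@(3, 5): e=[24,146,9] → █
    (2,2)@(5, 5): e=[-10,148,41] → ·
    (1,3)@(3, 7): e=[40,124,15] → █
    (2,3)@(5, 7): e=[6,126,47] → █
    (3,3)@(7, 7): e=[-28,128,79] → ·
    (1,4)@(3, 9): e=[56,102,21] → █
    (3,4)@(7, 9): e=[-12,106,85] → ·
    (1,5)@(3, 11): e=[72,80,27] → █
    (3,5)@(7, 11): e=[4,84,91] → █
    (4,5)@(9, 11): e=[-30,86,123] → ·
    (5,9)@(11, 19): e=[0,0,179] → ·  [on edge]
  covered (23 px):
    · · · · · · · · · · ·
    · █ · · · · · · · · ·
    · █ · · · · · · · · ·
    · █ █ · · · · · · · ·
    · █ █ · · · · · · · ·
    · █ █ █ · · · · · · ·
    █ █ █ █ · · · · · · ·
    █ █ █ █ █ · · · · · ·
    █ █ █ █ █ · · · · · ·
    · · · · · · · · · · ·
T2:
  2·area = 8  (B↔C swapped to make it positive)
  edge (12, 8)→(14, 12): d=(2,4) right/bottom  bias=-1
  edge (14, 12)→(12, 12): d=(-2,0) right/bottom  bias=-1
  edge (12, 12)→(12, 8): d=(0,-4) top-left  bias=+0
    (6,5)@(13, 11): e=[2,2,4] → █
    (7,5)@(15, 11): e=[-6,2,12] → ·
    (6,6)@(13, 13): e=[6,-2,4] → ·
  covered (1 px):
    · · · · · · · · · · ·
    · · · · · · · · · · ·
    · · · · · · · · · · ·
    · · · · · · · · · · ·
    · · · · · · · · · · ·
    · · · · · · █ · · · ·
    · · · · · · · · · · ·
    · · · · · · · · · · ·
    · · · · · · · · · · ·
    · · · · · · · · · · ·
T3:
  2·area = 132  (B↔C swapped to make it positive)
  edge (18, 6)→(0, 10): d=(-18,4) right/bottom  bias=-1
  edge (0, 10)→(12, 0): d=(12,-10) top-left  bias=+0
  edge (12, 0)→(18, 6): d=(6,6) right/bottom  bias=-1
    (5,0)@(11, 1): e=[118,2,12] → █
    (6,0)@(13, 1): e=[110,22,0] → ·  [on edge]
    (4,1)@(9, 3): e=[90,6,36] → █
    (6,1)@(13, 3): e=[74,46,12] → █
    (7,1)@(15, 3): e=[66,66,0] → ·  [on edge]
    (3,2)@(7, 5): e=[62,10,60] → █
    (7,2)@(15, 5): e=[30,90,12] → █
    (8,2)@(17, 5): e=[22,110,0] → ·  [on edge]
    (2,3)@(5, 7): e=[34,14,84] → █
    (7,3)@(15, 7): e=[-6,114,24] → ·
    (9,3)@(19, 7): e=[-22,154,0] → ·  [on edge]
    (1,4)@(3, 9): e=[6,18,108] → █
    (10,4)@(21, 9): e=[-66,198,0] → ·  [on edge]
  covered (15 px):
    · · · · · █ · · · · ·
    · · · · █ █ █ · · · ·
    · · · █ █ █ █ █ · · ·
    · · █ █ █ █ █ · · · ·
    · █ · · · · · · · · ·
    · · · · · · · · · · ·
    · · · · · · · · · · ·
    · · · · · · · · · · ·
    · · · · · · · · · · ·
    · · · · · · · · · · ·

Answer: [42,135,2]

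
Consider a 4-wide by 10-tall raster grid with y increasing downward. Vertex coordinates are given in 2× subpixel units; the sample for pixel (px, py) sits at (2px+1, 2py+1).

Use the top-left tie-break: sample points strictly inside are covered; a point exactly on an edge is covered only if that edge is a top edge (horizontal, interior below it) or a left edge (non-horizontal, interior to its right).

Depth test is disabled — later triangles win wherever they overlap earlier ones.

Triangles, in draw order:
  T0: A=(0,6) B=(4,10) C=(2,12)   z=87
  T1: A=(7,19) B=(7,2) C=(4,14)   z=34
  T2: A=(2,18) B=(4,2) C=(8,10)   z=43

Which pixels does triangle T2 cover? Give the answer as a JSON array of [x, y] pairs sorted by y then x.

T0:
  2·area = 16
  edge (0, 6)→(4, 10): d=(4,4) right/bottom  bias=-1
  edge (4, 10)→(2, 12): d=(-2,2) right/bottom  bias=-1
  edge (2, 12)→(0, 6): d=(-2,-6) top-left  bias=+0
    (0,3)@(1, 7): e=[0,12,4] → ·  [on edge]
    (3,3)@(7, 7): e=[-24,0,40] → ·  [on edge]
    (0,4)@(1, 9): e=[8,8,0] → #  [on edge]
    (1,4)@(3, 9): e=[0,4,12] → ·  [on edge]
    (2,4)@(5, 9): e=[-8,0,24] → ·  [on edge]
    (0,5)@(1, 11): e=[16,4,-4] → ·
    (1,5)@(3, 11): e=[8,0,8] → ·  [on edge]
    (2,5)@(5, 11): e=[0,-4,20] → ·  [on edge]
    (0,6)@(1, 13): e=[24,0,-8] → ·  [on edge]
    (3,6)@(7, 13): e=[0,-12,28] → ·  [on edge]
    (1,7)@(3, 15): e=[24,-8,0] → ·  [on edge]
  covered (1 px):
    · · · ·
    · · · ·
    · · · ·
    · · · ·
    # · · ·
    · · · ·
    · · · ·
    · · · ·
    · · · ·
    · · · ·
T1:
  2·area = 51  (B↔C swapped to make it positive)
  edge (7, 19)→(4, 14): d=(-3,-5) top-left  bias=+0
  edge (4, 14)→(7, 2): d=(3,-12) top-left  bias=+0
  edge (7, 2)→(7, 19): d=(0,17) right/bottom  bias=-1
    (3,0)@(7, 1): e=[54,-3,0] → ·  [on edge]
    (3,1)@(7, 3): e=[48,3,0] → ·  [on edge]
    (3,2)@(7, 5): e=[42,9,0] → ·  [on edge]
    (3,3)@(7, 7): e=[36,15,0] → ·  [on edge]
    (0,4)@(1, 9): e=[0,-51,102] → ·  [on edge]
    (3,4)@(7, 9): e=[30,21,0] → ·  [on edge]
    (2,5)@(5, 11): e=[14,3,34] → #
    (3,5)@(7, 11): e=[24,27,0] → ·  [on edge]
    (2,6)@(5, 13): e=[8,9,34] → #
    (3,6)@(7, 13): e=[18,33,0] → ·  [on edge]
    (2,7)@(5, 15): e=[2,15,34] → #
    (3,7)@(7, 15): e=[12,39,0] → ·  [on edge]
    (3,8)@(7, 17): e=[6,45,0] → ·  [on edge]
    (3,9)@(7, 19): e=[0,51,0] → ·  [on edge]
  covered (3 px):
    · · · ·
    · · · ·
    · · · ·
    · · · ·
    · · · ·
    · · # ·
    · · # ·
    · · # ·
    · · · ·
    · · · ·
T2:
  2·area = 80
  edge (2, 18)→(4, 2): d=(2,-16) top-left  bias=+0
  edge (4, 2)→(8, 10): d=(4,8) right/bottom  bias=-1
  edge (8, 10)→(2, 18): d=(-6,8) right/bottom  bias=-1
    (2,2)@(5, 5): e=[22,4,54] → #
    (3,2)@(7, 5): e=[54,-12,38] → ·
    (2,3)@(5, 7): e=[26,12,42] → #
    (3,3)@(7, 7): e=[58,-4,26] → ·
    (2,4)@(5, 9): e=[30,20,30] → #
    (3,4)@(7, 9): e=[62,4,14] → #
    (1,5)@(3, 11): e=[2,44,34] → #
    (1,6)@(3, 13): e=[6,52,22] → #
    (3,6)@(7, 13): e=[70,20,-10] → ·
    (1,7)@(3, 15): e=[10,60,10] → #
    (2,7)@(5, 15): e=[42,44,-6] → ·
    (1,8)@(3, 17): e=[14,68,-2] → ·
  covered (10 px):
    · · · ·
    · · · ·
    · · # ·
    · · # ·
    · · # #
    · # # #
    · # # ·
    · # · ·
    · · · ·
    · · · ·

Final: [[2,2],[2,3],[2,4],[3,4],[1,5],[2,5],[3,5],[1,6],[2,6],[1,7]]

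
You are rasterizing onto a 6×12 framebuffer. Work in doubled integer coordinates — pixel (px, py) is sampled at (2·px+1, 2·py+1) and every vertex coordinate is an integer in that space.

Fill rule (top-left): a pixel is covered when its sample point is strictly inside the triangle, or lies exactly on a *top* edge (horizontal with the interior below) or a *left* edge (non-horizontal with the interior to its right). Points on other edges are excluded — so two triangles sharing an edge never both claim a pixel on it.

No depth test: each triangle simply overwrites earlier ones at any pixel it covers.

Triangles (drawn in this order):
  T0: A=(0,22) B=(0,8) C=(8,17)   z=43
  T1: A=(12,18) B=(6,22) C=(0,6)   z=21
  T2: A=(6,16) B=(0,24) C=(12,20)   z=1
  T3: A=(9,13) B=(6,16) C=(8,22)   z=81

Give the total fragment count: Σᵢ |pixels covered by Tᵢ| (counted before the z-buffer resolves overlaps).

T0:
  2·area = 112
  edge (0, 22)→(0, 8): d=(0,-14) top-left  bias=+0
  edge (0, 8)→(8, 17): d=(8,9) right/bottom  bias=-1
  edge (8, 17)→(0, 22): d=(-8,5) right/bottom  bias=-1
    (0,5)@(1, 11): e=[14,15,83] → X
    (1,5)@(3, 11): e=[42,-3,73] → .
    (0,6)@(1, 13): e=[14,31,67] → X
    (1,6)@(3, 13): e=[42,13,57] → X
    (2,6)@(5, 13): e=[70,-5,47] → .
    (0,7)@(1, 15): e=[14,47,51] → X
    (2,7)@(5, 15): e=[70,11,31] → X
    (3,7)@(7, 15): e=[98,-7,21] → .
    (0,8)@(1, 17): e=[14,63,35] → X
    (3,8)@(7, 17): e=[98,9,5] → X
    (4,8)@(9, 17): e=[126,-9,-5] → .
    (0,9)@(1, 19): e=[14,79,19] → X
  covered (13 px):
    . . . . . .
    . . . . . .
    . . . . . .
    . . . . . .
    . . . . . .
    X . . . . .
    X X . . . .
    X X X . . .
    X X X X . .
    X X . . . .
    X . . . . .
    . . . . . .
T1:
  2·area = 120
  edge (12, 18)→(6, 22): d=(-6,4) right/bottom  bias=-1
  edge (6, 22)→(0, 6): d=(-6,-16) top-left  bias=+0
  edge (0, 6)→(12, 18): d=(12,12) right/bottom  bias=-1
    (0,3)@(1, 7): e=[110,10,0] → .  [on edge]
    (1,4)@(3, 9): e=[90,30,0] → .  [on edge]
    (1,5)@(3, 11): e=[78,18,24] → X
    (2,5)@(5, 11): e=[70,50,0] → .  [on edge]
    (1,6)@(3, 13): e=[66,6,48] → X
    (2,6)@(5, 13): e=[58,38,24] → X
    (3,6)@(7, 13): e=[50,70,0] → .  [on edge]
    (1,7)@(3, 15): e=[54,-6,72] → .
    (2,7)@(5, 15): e=[46,26,48] → X
    (3,7)@(7, 15): e=[38,58,24] → X
    (4,7)@(9, 15): e=[30,90,0] → .  [on edge]
    (2,8)@(5, 17): e=[34,14,72] → X
    (5,8)@(11, 17): e=[10,110,0] → .  [on edge]
  covered (12 px):
    . . . . . .
    . . . . . .
    . . . . . .
    . . . . . .
    . . . . . .
    . X . . . .
    . X X . . .
    . . X X . .
    . . X X X .
    . . X X X .
    . . . X . .
    . . . . . .
T2:
  2·area = 72  (B↔C swapped to make it positive)
  edge (6, 16)→(12, 20): d=(6,4) right/bottom  bias=-1
  edge (12, 20)→(0, 24): d=(-12,4) right/bottom  bias=-1
  edge (0, 24)→(6, 16): d=(6,-8) top-left  bias=+0
    (3,8)@(7, 17): e=[2,56,14] → X
    (4,8)@(9, 17): e=[-6,48,30] → .
    (2,9)@(5, 19): e=[22,40,10] → X
    (4,9)@(9, 19): e=[6,24,42] → X
    (5,9)@(11, 19): e=[-2,16,58] → .
    (1,10)@(3, 21): e=[42,24,6] → X
    (4,10)@(9, 21): e=[18,0,54] → .  [on edge]
    (0,11)@(1, 23): e=[62,8,2] → X
    (1,11)@(3, 23): e=[54,0,18] → .  [on edge]
    (2,11)@(5, 23): e=[46,-8,34] → .
    (3,11)@(7, 23): e=[38,-16,50] → .
  covered (8 px):
    . . . . . .
    . . . . . .
    . . . . . .
    . . . . . .
    . . . . . .
    . . . . . .
    . . . . . .
    . . . . . .
    . . . X . .
    . . X X X .
    . X X X . .
    X . . . . .
T3:
  2·area = 24  (B↔C swapped to make it positive)
  edge (9, 13)→(8, 22): d=(-1,9) right/bottom  bias=-1
  edge (8, 22)→(6, 16): d=(-2,-6) top-left  bias=+0
  edge (6, 16)→(9, 13): d=(3,-3) top-left  bias=+0
    (0,0)@(1, 1): e=[84,0,-60] → .  [on edge]
    (1,3)@(3, 7): e=[60,0,-36] → .  [on edge]
    (5,5)@(11, 11): e=[-16,40,0] → .  [on edge]
    (2,6)@(5, 13): e=[36,0,-12] → .  [on edge]
    (4,6)@(9, 13): e=[0,24,0] → .  [on edge]
    (3,7)@(7, 15): e=[16,8,0] → X  [on edge]
    (4,7)@(9, 15): e=[-2,20,6] → .
    (2,8)@(5, 17): e=[32,-8,0] → .  [on edge]
    (3,8)@(7, 17): e=[14,4,6] → X
    (4,8)@(9, 17): e=[-4,16,12] → .
    (1,9)@(3, 19): e=[48,-24,0] → .  [on edge]
    (3,9)@(7, 19): e=[12,0,12] → X  [on edge]
    (0,10)@(1, 21): e=[64,-40,0] → .  [on edge]
  covered (3 px):
    . . . . . .
    . . . . . .
    . . . . . .
    . . . . . .
    . . . . . .
    . . . . . .
    . . . . . .
    . . . X . .
    . . . X . .
    . . . X . .
    . . . . . .
    . . . . . .

Final: 36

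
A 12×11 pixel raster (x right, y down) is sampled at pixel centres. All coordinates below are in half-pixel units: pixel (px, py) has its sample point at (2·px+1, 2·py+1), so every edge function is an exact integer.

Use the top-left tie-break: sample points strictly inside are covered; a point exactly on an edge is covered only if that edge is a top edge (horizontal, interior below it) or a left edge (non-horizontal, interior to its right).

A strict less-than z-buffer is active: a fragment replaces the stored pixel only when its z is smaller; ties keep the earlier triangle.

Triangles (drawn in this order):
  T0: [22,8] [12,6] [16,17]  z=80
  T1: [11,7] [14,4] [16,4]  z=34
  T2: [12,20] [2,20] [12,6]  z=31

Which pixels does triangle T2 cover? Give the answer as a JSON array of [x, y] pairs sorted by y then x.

T0:
  2·area = 102  (B↔C swapped to make it positive)
  edge (22, 8)→(16, 17): d=(-6,9) right/bottom  bias=-1
  edge (16, 17)→(12, 6): d=(-4,-11) top-left  bias=+0
  edge (12, 6)→(22, 8): d=(10,2) right/bottom  bias=-1
    (3,2)@(7, 5): e=[153,-51,0] → ·  [on edge]
    (6,3)@(13, 7): e=[87,7,8] → █
    (7,3)@(15, 7): e=[69,29,4] → █
    (8,3)@(17, 7): e=[51,51,0] → ·  [on edge]
    (6,4)@(13, 9): e=[75,-1,28] → ·
    (7,4)@(15, 9): e=[57,21,24] → █
    (8,4)@(17, 9): e=[39,43,20] → █
    (9,4)@(19, 9): e=[21,65,16] → █
    (10,4)@(21, 9): e=[3,87,12] → █
    (11,4)@(23, 9): e=[-15,109,8] → ·
    (7,5)@(15, 11): e=[45,13,44] → █
    (10,5)@(21, 11): e=[-9,79,32] → ·
  covered (12 px):
    · · · · · · · · · · · ·
    · · · · · · · · · · · ·
    · · · · · · · · · · · ·
    · · · · · · █ █ · · · ·
    · · · · · · · █ █ █ █ ·
    · · · · · · · █ █ █ · ·
    · · · · · · · █ █ · · ·
    · · · · · · · · █ · · ·
    · · · · · · · · · · · ·
    · · · · · · · · · · · ·
    · · · · · · · · · · · ·
T1:
  2·area = 6
  edge (11, 7)→(14, 4): d=(3,-3) top-left  bias=+0
  edge (14, 4)→(16, 4): d=(2,0) top-left  bias=+0
  edge (16, 4)→(11, 7): d=(-5,3) right/bottom  bias=-1
    (8,0)@(17, 1): e=[0,-6,12] → ·  [on edge]
    (10,0)@(21, 1): e=[12,-6,0] → ·  [on edge]
    (7,1)@(15, 3): e=[0,-2,8] → ·  [on edge]
    (6,2)@(13, 5): e=[0,2,4] → █  [on edge]
    (7,2)@(15, 5): e=[6,2,-2] → ·
    (5,3)@(11, 7): e=[0,6,0] → ·  [on edge]
    (6,3)@(13, 7): e=[6,6,-6] → ·
    (4,4)@(9, 9): e=[0,10,-4] → ·  [on edge]
    (3,5)@(7, 11): e=[0,14,-8] → ·  [on edge]
    (0,6)@(1, 13): e=[-12,18,0] → ·  [on edge]
    (2,6)@(5, 13): e=[0,18,-12] → ·  [on edge]
    (1,7)@(3, 15): e=[0,22,-16] → ·  [on edge]
    (0,8)@(1, 17): e=[0,26,-20] → ·  [on edge]
  covered (1 px):
    · · · · · · · · · · · ·
    · · · · · · · · · · · ·
    · · · · · · █ · · · · ·
    · · · · · · · · · · · ·
    · · · · · · · · · · · ·
    · · · · · · · · · · · ·
    · · · · · · · · · · · ·
    · · · · · · · · · · · ·
    · · · · · · · · · · · ·
    · · · · · · · · · · · ·
    · · · · · · · · · · · ·
T2:
  2·area = 140
  edge (12, 20)→(2, 20): d=(-10,0) right/bottom  bias=-1
  edge (2, 20)→(12, 6): d=(10,-14) top-left  bias=+0
  edge (12, 6)→(12, 20): d=(0,14) right/bottom  bias=-1
    (5,4)@(11, 9): e=[110,16,14] → █
    (6,4)@(13, 9): e=[110,44,-14] → ·
    (4,5)@(9, 11): e=[90,8,42] → █
    (6,5)@(13, 11): e=[90,64,-14] → ·
    (3,6)@(7, 13): e=[70,0,70] → █  [on edge]
    (6,6)@(13, 13): e=[70,84,-14] → ·
    (3,7)@(7, 15): e=[50,20,70] → █
    (6,7)@(13, 15): e=[50,104,-14] → ·
    (2,8)@(5, 17): e=[30,12,98] → █
    (6,8)@(13, 17): e=[30,124,-14] → ·
    (1,9)@(3, 19): e=[10,4,126] → █
    (6,9)@(13, 19): e=[10,144,-14] → ·
  covered (18 px):
    · · · · · · · · · · · ·
    · · · · · · · · · · · ·
    · · · · · · · · · · · ·
    · · · · · · · · · · · ·
    · · · · · █ · · · · · ·
    · · · · █ █ · · · · · ·
    · · · █ █ █ · · · · · ·
    · · · █ █ █ · · · · · ·
    · · █ █ █ █ · · · · · ·
    · █ █ █ █ █ · · · · · ·
    · · · · · · · · · · · ·

Result: [[5,4],[4,5],[5,5],[3,6],[4,6],[5,6],[3,7],[4,7],[5,7],[2,8],[3,8],[4,8],[5,8],[1,9],[2,9],[3,9],[4,9],[5,9]]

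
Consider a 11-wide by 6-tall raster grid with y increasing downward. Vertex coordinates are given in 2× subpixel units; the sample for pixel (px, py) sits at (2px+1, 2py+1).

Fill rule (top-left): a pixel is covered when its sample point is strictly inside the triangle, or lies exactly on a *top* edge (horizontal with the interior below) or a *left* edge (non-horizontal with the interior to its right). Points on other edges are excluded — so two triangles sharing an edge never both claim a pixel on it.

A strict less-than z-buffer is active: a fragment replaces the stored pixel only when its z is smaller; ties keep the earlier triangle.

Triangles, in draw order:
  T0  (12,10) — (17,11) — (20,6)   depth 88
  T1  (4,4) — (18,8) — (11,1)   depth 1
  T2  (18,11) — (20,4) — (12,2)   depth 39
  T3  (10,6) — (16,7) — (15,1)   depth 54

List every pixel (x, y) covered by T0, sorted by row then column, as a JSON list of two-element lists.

T0:
  2·area = 28  (B↔C swapped to make it positive)
  edge (12, 10)→(20, 6): d=(8,-4) top-left  bias=+0
  edge (20, 6)→(17, 11): d=(-3,5) right/bottom  bias=-1
  edge (17, 11)→(12, 10): d=(-5,-1) top-left  bias=+0
    (9,3)@(19, 7): e=[4,2,22] → #
    (10,3)@(21, 7): e=[12,-8,24] → ·
    (3,4)@(7, 9): e=[-28,56,0] → ·  [on edge]
    (7,4)@(15, 9): e=[4,16,8] → #
    (8,4)@(17, 9): e=[12,6,10] → #
    (9,4)@(19, 9): e=[20,-4,12] → ·
    (7,5)@(15, 11): e=[20,10,-2] → ·
    (8,5)@(17, 11): e=[28,0,0] → ·  [on edge]
  covered (3 px):
    · · · · · · · · · · ·
    · · · · · · · · · · ·
    · · · · · · · · · · ·
    · · · · · · · · · # ·
    · · · · · · · # # · ·
    · · · · · · · · · · ·
T1:
  2·area = 70  (B↔C swapped to make it positive)
  edge (4, 4)→(11, 1): d=(7,-3) top-left  bias=+0
  edge (11, 1)→(18, 8): d=(7,7) right/bottom  bias=-1
  edge (18, 8)→(4, 4): d=(-14,-4) top-left  bias=+0
    (5,0)@(11, 1): e=[0,0,70] → ·  [on edge]
    (3,1)@(7, 3): e=[2,42,26] → #
    (4,1)@(9, 3): e=[8,28,34] → #
    (5,1)@(11, 3): e=[14,14,42] → #
    (6,1)@(13, 3): e=[20,0,50] → ·  [on edge]
    (3,2)@(7, 5): e=[16,56,-2] → ·
    (4,2)@(9, 5): e=[22,42,6] → #
    (6,2)@(13, 5): e=[34,14,22] → #
    (7,2)@(15, 5): e=[40,0,30] → ·  [on edge]
    (4,3)@(9, 7): e=[36,56,-22] → ·
    (5,3)@(11, 7): e=[42,42,-14] → ·
    (6,3)@(13, 7): e=[48,28,-6] → ·
    (8,3)@(17, 7): e=[60,0,10] → ·  [on edge]
    (9,4)@(19, 9): e=[80,0,-10] → ·  [on edge]
    (10,5)@(21, 11): e=[100,0,-30] → ·  [on edge]
  covered (7 px):
    · · · · · · · · · · ·
    · · · # # # · · · · ·
    · · · · # # # · · · ·
    · · · · · · · # · · ·
    · · · · · · · · · · ·
    · · · · · · · · · · ·
T2:
  2·area = 60  (B↔C swapped to make it positive)
  edge (18, 11)→(12, 2): d=(-6,-9) top-left  bias=+0
  edge (12, 2)→(20, 4): d=(8,2) right/bottom  bias=-1
  edge (20, 4)→(18, 11): d=(-2,7) right/bottom  bias=-1
    (6,1)@(13, 3): e=[3,6,51] → #
    (7,1)@(15, 3): e=[21,2,37] → #
    (8,1)@(17, 3): e=[39,-2,23] → ·
    (6,2)@(13, 5): e=[-9,22,47] → ·
    (7,2)@(15, 5): e=[9,18,33] → #
    (8,2)@(17, 5): e=[27,14,19] → #
    (9,2)@(19, 5): e=[45,10,5] → #
    (10,2)@(21, 5): e=[63,6,-9] → ·
    (7,3)@(15, 7): e=[-3,34,29] → ·
    (8,3)@(17, 7): e=[15,30,15] → #
    (10,3)@(21, 7): e=[51,22,-13] → ·
    (8,4)@(17, 9): e=[3,46,11] → #
  covered (8 px):
    · · · · · · · · · · ·
    · · · · · · # # · · ·
    · · · · · · · # # # ·
    · · · · · · · · # # ·
    · · · · · · · · # · ·
    · · · · · · · · · · ·
T3:
  2·area = 35  (B↔C swapped to make it positive)
  edge (10, 6)→(15, 1): d=(5,-5) top-left  bias=+0
  edge (15, 1)→(16, 7): d=(1,6) right/bottom  bias=-1
  edge (16, 7)→(10, 6): d=(-6,-1) top-left  bias=+0
    (7,0)@(15, 1): e=[0,0,35] → ·  [on edge]
    (6,1)@(13, 3): e=[0,14,21] → #  [on edge]
    (7,1)@(15, 3): e=[10,2,23] → #
    (8,1)@(17, 3): e=[20,-10,25] → ·
    (5,2)@(11, 5): e=[0,28,7] → #  [on edge]
    (8,2)@(17, 5): e=[30,-8,13] → ·
    (4,3)@(9, 7): e=[0,42,-7] → ·  [on edge]
    (5,3)@(11, 7): e=[10,30,-5] → ·
    (6,3)@(13, 7): e=[20,18,-3] → ·
    (7,3)@(15, 7): e=[30,6,-1] → ·
    (3,4)@(7, 9): e=[0,56,-21] → ·  [on edge]
    (2,5)@(5, 11): e=[0,70,-35] → ·  [on edge]
  covered (5 px):
    · · · · · · · · · · ·
    · · · · · · # # · · ·
    · · · · · # # # · · ·
    · · · · · · · · · · ·
    · · · · · · · · · · ·
    · · · · · · · · · · ·

Final: [[9,3],[7,4],[8,4]]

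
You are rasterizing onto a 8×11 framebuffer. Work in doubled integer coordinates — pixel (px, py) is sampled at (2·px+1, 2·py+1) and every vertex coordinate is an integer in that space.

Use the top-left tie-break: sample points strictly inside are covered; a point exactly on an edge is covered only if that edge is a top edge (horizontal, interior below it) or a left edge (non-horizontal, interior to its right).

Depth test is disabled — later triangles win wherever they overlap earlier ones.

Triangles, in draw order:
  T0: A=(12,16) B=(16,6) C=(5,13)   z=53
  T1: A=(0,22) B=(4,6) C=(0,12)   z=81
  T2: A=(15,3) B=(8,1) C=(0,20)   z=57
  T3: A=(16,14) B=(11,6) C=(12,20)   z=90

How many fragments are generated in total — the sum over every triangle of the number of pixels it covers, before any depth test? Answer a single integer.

T0:
  2·area = 82  (B↔C swapped to make it positive)
  edge (12, 16)→(5, 13): d=(-7,-3) top-left  bias=+0
  edge (5, 13)→(16, 6): d=(11,-7) top-left  bias=+0
  edge (16, 6)→(12, 16): d=(-4,10) right/bottom  bias=-1
    (7,3)@(15, 7): e=[72,4,6] → X
    (6,4)@(13, 9): e=[52,12,18] → X
    (7,4)@(15, 9): e=[58,26,-2] → .
    (4,5)@(9, 11): e=[26,6,50] → X
    (5,5)@(11, 11): e=[32,20,30] → X
    (7,5)@(15, 11): e=[44,48,-10] → .
    (2,6)@(5, 13): e=[0,0,82] → X  [on edge]
    (3,6)@(7, 13): e=[6,14,62] → X
    (7,6)@(15, 13): e=[30,70,-18] → .
    (2,7)@(5, 15): e=[-14,22,74] → .
    (3,7)@(7, 15): e=[-8,36,54] → .
    (4,7)@(9, 15): e=[-2,50,34] → .
  covered (11 px):
    . . . . . . . .
    . . . . . . . .
    . . . . . . . .
    . . . . . . . X
    . . . . . . X .
    . . . . X X X .
    . . X X X X X .
    . . . . . X . .
    . . . . . . . .
    . . . . . . . .
    . . . . . . . .
T1:
  2·area = 40  (B↔C swapped to make it positive)
  edge (0, 22)→(0, 12): d=(0,-10) top-left  bias=+0
  edge (0, 12)→(4, 6): d=(4,-6) top-left  bias=+0
  edge (4, 6)→(0, 22): d=(-4,16) right/bottom  bias=-1
    (1,4)@(3, 9): e=[30,6,4] → X
    (2,4)@(5, 9): e=[50,18,-28] → .
    (0,5)@(1, 11): e=[10,2,28] → X
    (1,5)@(3, 11): e=[30,14,-4] → .
    (0,6)@(1, 13): e=[10,10,20] → X
    (1,6)@(3, 13): e=[30,22,-12] → .
    (0,7)@(1, 15): e=[10,18,12] → X
    (1,7)@(3, 15): e=[30,30,-20] → .
    (0,8)@(1, 17): e=[10,26,4] → X
    (1,8)@(3, 17): e=[30,38,-28] → .
    (0,9)@(1, 19): e=[10,34,-4] → .
  covered (5 px):
    . . . . . . . .
    . . . . . . . .
    . . . . . . . .
    . . . . . . . .
    . X . . . . . .
    X . . . . . . .
    X . . . . . . .
    X . . . . . . .
    X . . . . . . .
    . . . . . . . .
    . . . . . . . .
T2:
  2·area = 149  (B↔C swapped to make it positive)
  edge (15, 3)→(0, 20): d=(-15,17) right/bottom  bias=-1
  edge (0, 20)→(8, 1): d=(8,-19) top-left  bias=+0
  edge (8, 1)→(15, 3): d=(7,2) right/bottom  bias=-1
    (4,1)@(9, 3): e=[102,35,12] → X
    (5,1)@(11, 3): e=[68,73,8] → X
    (6,1)@(13, 3): e=[34,111,4] → X
    (7,1)@(15, 3): e=[0,149,0] → .  [on edge]
    (3,2)@(7, 5): e=[106,13,30] → X
    (7,2)@(15, 5): e=[-30,165,14] → .
    (3,3)@(7, 7): e=[76,29,44] → X
    (6,3)@(13, 7): e=[-26,143,32] → .
    (2,4)@(5, 9): e=[80,7,62] → X
    (5,4)@(11, 9): e=[-22,121,50] → .
    (2,5)@(5, 11): e=[50,23,76] → X
    (4,5)@(9, 11): e=[-18,99,68] → .
  covered (18 px):
    . . . . . . . .
    . . . . X X X .
    . . . X X X X .
    . . . X X X . .
    . . X X X . . .
    . . X X . . . .
    . X X . . . . .
    . X . . . . . .
    . . . . . . . .
    . . . . . . . .
    . . . . . . . .
T3:
  2·area = 62  (B↔C swapped to make it positive)
  edge (16, 14)→(12, 20): d=(-4,6) right/bottom  bias=-1
  edge (12, 20)→(11, 6): d=(-1,-14) top-left  bias=+0
  edge (11, 6)→(16, 14): d=(5,8) right/bottom  bias=-1
    (6,5)@(13, 11): e=[30,23,9] → X
    (7,5)@(15, 11): e=[18,51,-7] → .
    (6,6)@(13, 13): e=[22,21,19] → X
    (7,6)@(15, 13): e=[10,49,3] → X
    (6,7)@(13, 15): e=[14,19,29] → X
    (6,8)@(13, 17): e=[6,17,39] → X
    (7,8)@(15, 17): e=[-6,45,23] → .
    (6,9)@(13, 19): e=[-2,15,49] → .
  covered (6 px):
    . . . . . . . .
    . . . . . . . .
    . . . . . . . .
    . . . . . . . .
    . . . . . . . .
    . . . . . . X .
    . . . . . . X X
    . . . . . . X X
    . . . . . . X .
    . . . . . . . .
    . . . . . . . .

Result: 40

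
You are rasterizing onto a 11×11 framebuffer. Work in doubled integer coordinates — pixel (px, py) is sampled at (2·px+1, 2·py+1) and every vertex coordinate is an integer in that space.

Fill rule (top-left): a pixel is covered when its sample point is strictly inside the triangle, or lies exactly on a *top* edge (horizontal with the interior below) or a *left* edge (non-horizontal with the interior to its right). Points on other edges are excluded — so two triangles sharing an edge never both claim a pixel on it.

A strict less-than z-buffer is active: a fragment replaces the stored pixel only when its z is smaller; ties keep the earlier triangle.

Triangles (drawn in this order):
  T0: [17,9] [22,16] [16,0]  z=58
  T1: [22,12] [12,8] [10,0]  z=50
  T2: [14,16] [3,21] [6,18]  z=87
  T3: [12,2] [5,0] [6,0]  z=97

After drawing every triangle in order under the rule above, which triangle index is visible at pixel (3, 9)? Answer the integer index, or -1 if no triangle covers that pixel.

T0:
  2·area = 38  (B↔C swapped to make it positive)
  edge (17, 9)→(16, 0): d=(-1,-9) top-left  bias=+0
  edge (16, 0)→(22, 16): d=(6,16) right/bottom  bias=-1
  edge (22, 16)→(17, 9): d=(-5,-7) top-left  bias=+0
    (8,1)@(17, 3): e=[6,2,30] → █
    (9,1)@(19, 3): e=[24,-30,44] → ·
    (8,2)@(17, 5): e=[4,14,20] → █
    (9,2)@(19, 5): e=[22,-18,34] → ·
    (8,3)@(17, 7): e=[2,26,10] → █
    (9,3)@(19, 7): e=[20,-6,24] → ·
    (8,4)@(17, 9): e=[0,38,0] → █  [on edge]
    (9,4)@(19, 9): e=[18,6,14] → █
    (10,4)@(21, 9): e=[36,-26,28] → ·
    (8,5)@(17, 11): e=[-2,50,-10] → ·
    (9,5)@(19, 11): e=[16,18,4] → █
    (10,5)@(21, 11): e=[34,-14,18] → ·
  covered (6 px):
    · · · · · · · · · · ·
    · · · · · · · · █ · ·
    · · · · · · · · █ · ·
    · · · · · · · · █ · ·
    · · · · · · · · █ █ ·
    · · · · · · · · · █ ·
    · · · · · · · · · · ·
    · · · · · · · · · · ·
    · · · · · · · · · · ·
    · · · · · · · · · · ·
    · · · · · · · · · · ·
T1:
  2·area = 72
  edge (22, 12)→(12, 8): d=(-10,-4) top-left  bias=+0
  edge (12, 8)→(10, 0): d=(-2,-8) top-left  bias=+0
  edge (10, 0)→(22, 12): d=(12,12) right/bottom  bias=-1
    (5,0)@(11, 1): e=[66,6,0] → ·  [on edge]
    (5,1)@(11, 3): e=[46,2,24] → █
    (6,1)@(13, 3): e=[54,18,0] → ·  [on edge]
    (5,2)@(11, 5): e=[26,-2,48] → ·
    (6,2)@(13, 5): e=[34,14,24] → █
    (7,2)@(15, 5): e=[42,30,0] → ·  [on edge]
    (6,3)@(13, 7): e=[14,10,48] → █
    (7,3)@(15, 7): e=[22,26,24] → █
    (8,3)@(17, 7): e=[30,42,0] → ·  [on edge]
    (6,4)@(13, 9): e=[-6,6,72] → ·
    (7,4)@(15, 9): e=[2,22,48] → █
    (8,4)@(17, 9): e=[10,38,24] → █
    (9,4)@(19, 9): e=[18,54,0] → ·  [on edge]
    (10,5)@(21, 11): e=[6,66,0] → ·  [on edge]
  covered (6 px):
    · · · · · · · · · · ·
    · · · · · █ · · · · ·
    · · · · · · █ · · · ·
    · · · · · · █ █ · · ·
    · · · · · · · █ █ · ·
    · · · · · · · · · · ·
    · · · · · · · · · · ·
    · · · · · · · · · · ·
    · · · · · · · · · · ·
    · · · · · · · · · · ·
    · · · · · · · · · · ·
T2:
  2·area = 18
  edge (14, 16)→(3, 21): d=(-11,5) right/bottom  bias=-1
  edge (3, 21)→(6, 18): d=(3,-3) top-left  bias=+0
  edge (6, 18)→(14, 16): d=(8,-2) top-left  bias=+0
    (10,1)@(21, 3): e=[108,0,-90] → ·  [on edge]
    (9,2)@(19, 5): e=[96,0,-78] → ·  [on edge]
    (8,3)@(17, 7): e=[84,0,-66] → ·  [on edge]
    (7,4)@(15, 9): e=[72,0,-54] → ·  [on edge]
    (6,5)@(13, 11): e=[60,0,-42] → ·  [on edge]
    (5,6)@(11, 13): e=[48,0,-30] → ·  [on edge]
    (4,7)@(9, 15): e=[36,0,-18] → ·  [on edge]
    (3,8)@(7, 17): e=[24,0,-6] → ·  [on edge]
    (5,8)@(11, 17): e=[4,12,2] → █
    (6,8)@(13, 17): e=[-6,18,6] → ·
    (2,9)@(5, 19): e=[12,0,6] → █  [on edge]
    (3,9)@(7, 19): e=[2,6,10] → █
    (1,10)@(3, 21): e=[0,0,18] → ·  [on edge]
  covered (3 px):
    · · · · · · · · · · ·
    · · · · · · · · · · ·
    · · · · · · · · · · ·
    · · · · · · · · · · ·
    · · · · · · · · · · ·
    · · · · · · · · · · ·
    · · · · · · · · · · ·
    · · · · · · · · · · ·
    · · · · · █ · · · · ·
    · · █ █ · · · · · · ·
    · · · · · · · · · · ·
T3:
  2·area = 2
  edge (12, 2)→(5, 0): d=(-7,-2) top-left  bias=+0
  edge (5, 0)→(6, 0): d=(1,0) top-left  bias=+0
  edge (6, 0)→(12, 2): d=(6,2) right/bottom  bias=-1
    (4,0)@(9, 1): e=[1,1,0] → ·  [on edge]
    (7,1)@(15, 3): e=[-1,3,0] → ·  [on edge]
    (10,2)@(21, 5): e=[-3,5,0] → ·  [on edge]
  covered (0 px):
    · · · · · · · · · · ·
    · · · · · · · · · · ·
    · · · · · · · · · · ·
    · · · · · · · · · · ·
    · · · · · · · · · · ·
    · · · · · · · · · · ·
    · · · · · · · · · · ·
    · · · · · · · · · · ·
    · · · · · · · · · · ·
    · · · · · · · · · · ·
    · · · · · · · · · · ·

Z-buffer (winner per pixel, '.' = empty):
  . . . . . . . . . . .
  . . . . . 1 . . 0 . .
  . . . . . . 1 . 0 . .
  . . . . . . 1 1 0 . .
  . . . . . . . 1 1 0 .
  . . . . . . . . . 0 .
  . . . . . . . . . . .
  . . . . . . . . . . .
  . . . . . 2 . . . . .
  . . 2 2 . . . . . . .
  . . . . . . . . . . .

Answer: 2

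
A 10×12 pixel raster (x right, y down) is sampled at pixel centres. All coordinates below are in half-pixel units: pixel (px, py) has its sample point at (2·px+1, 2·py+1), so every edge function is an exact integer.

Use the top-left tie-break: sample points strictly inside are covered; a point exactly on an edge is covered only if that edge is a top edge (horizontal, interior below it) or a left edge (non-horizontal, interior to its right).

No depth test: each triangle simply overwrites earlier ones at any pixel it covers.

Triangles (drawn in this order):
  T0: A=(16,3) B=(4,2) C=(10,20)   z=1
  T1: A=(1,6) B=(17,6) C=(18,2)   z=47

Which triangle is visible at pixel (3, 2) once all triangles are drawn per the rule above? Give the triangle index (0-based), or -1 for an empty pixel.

T0:
  2·area = 210  (B↔C swapped to make it positive)
  edge (16, 3)→(10, 20): d=(-6,17) right/bottom  bias=-1
  edge (10, 20)→(4, 2): d=(-6,-18) top-left  bias=+0
  edge (4, 2)→(16, 3): d=(12,1) right/bottom  bias=-1
    (2,1)@(5, 3): e=[187,12,11] → #
    (3,1)@(7, 3): e=[153,48,9] → #
    (4,1)@(9, 3): e=[119,84,7] → #
    (5,1)@(11, 3): e=[85,120,5] → #
    (6,1)@(13, 3): e=[51,156,3] → #
    (7,1)@(15, 3): e=[17,192,1] → #
    (8,1)@(17, 3): e=[-17,228,-1] → ·
    (2,2)@(5, 5): e=[175,0,35] → #  [on edge]
    (8,2)@(17, 5): e=[-29,216,23] → ·
    (2,3)@(5, 7): e=[163,-12,59] → ·
    (3,3)@(7, 7): e=[129,24,57] → #
    (7,3)@(15, 7): e=[-7,168,49] → ·
    (3,5)@(7, 11): e=[105,0,105] → #  [on edge]
    (4,8)@(9, 17): e=[35,0,175] → #  [on edge]
    (5,11)@(11, 23): e=[-35,0,245] → ·  [on edge]
  covered (30 px):
    · · · · · · · · · ·
    · · # # # # # # · ·
    · · # # # # # # · ·
    · · · # # # # · · ·
    · · · # # # # · · ·
    · · · # # # # · · ·
    · · · · # # · · · ·
    · · · · # # · · · ·
    · · · · # # · · · ·
    · · · · · · · · · ·
    · · · · · · · · · ·
    · · · · · · · · · ·
T1:
  2·area = 64  (B↔C swapped to make it positive)
  edge (1, 6)→(18, 2): d=(17,-4) top-left  bias=+0
  edge (18, 2)→(17, 6): d=(-1,4) right/bottom  bias=-1
  edge (17, 6)→(1, 6): d=(-16,0) right/bottom  bias=-1
    (7,1)@(15, 3): e=[5,11,48] → #
    (8,1)@(17, 3): e=[13,3,48] → #
    (9,1)@(19, 3): e=[21,-5,48] → ·
    (3,2)@(7, 5): e=[7,41,16] → #
    (4,2)@(9, 5): e=[15,33,16] → #
    (5,2)@(11, 5): e=[23,25,16] → #
    (6,2)@(13, 5): e=[31,17,16] → #
    (9,2)@(19, 5): e=[55,-7,16] → ·
    (3,3)@(7, 7): e=[41,39,-16] → ·
    (4,3)@(9, 7): e=[49,31,-16] → ·
    (5,3)@(11, 7): e=[57,23,-16] → ·
    (6,3)@(13, 7): e=[65,15,-16] → ·
  covered (8 px):
    · · · · · · · · · ·
    · · · · · · · # # ·
    · · · # # # # # # ·
    · · · · · · · · · ·
    · · · · · · · · · ·
    · · · · · · · · · ·
    · · · · · · · · · ·
    · · · · · · · · · ·
    · · · · · · · · · ·
    · · · · · · · · · ·
    · · · · · · · · · ·
    · · · · · · · · · ·

Z-buffer (winner per pixel, '.' = empty):
  . . . . . . . . . .
  . . 0 0 0 0 0 1 1 .
  . . 0 1 1 1 1 1 1 .
  . . . 0 0 0 0 . . .
  . . . 0 0 0 0 . . .
  . . . 0 0 0 0 . . .
  . . . . 0 0 . . . .
  . . . . 0 0 . . . .
  . . . . 0 0 . . . .
  . . . . . . . . . .
  . . . . . . . . . .
  . . . . . . . . . .

Final: 1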